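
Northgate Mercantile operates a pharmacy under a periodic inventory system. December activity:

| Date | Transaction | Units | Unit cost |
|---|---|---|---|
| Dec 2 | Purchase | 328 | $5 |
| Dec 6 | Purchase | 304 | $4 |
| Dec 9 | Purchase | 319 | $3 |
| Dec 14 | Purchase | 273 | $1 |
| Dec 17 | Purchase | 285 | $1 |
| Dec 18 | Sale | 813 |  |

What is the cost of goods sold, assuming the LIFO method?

COGS = $1,323

Dec 18, 813 sold [LIFO — newest first]: 285 @ $1 + 273 @ $1 + 255 @ $3 = $1,323
Ending inventory: 328 @ $5 + 304 @ $4 + 64 @ $3 = $3,048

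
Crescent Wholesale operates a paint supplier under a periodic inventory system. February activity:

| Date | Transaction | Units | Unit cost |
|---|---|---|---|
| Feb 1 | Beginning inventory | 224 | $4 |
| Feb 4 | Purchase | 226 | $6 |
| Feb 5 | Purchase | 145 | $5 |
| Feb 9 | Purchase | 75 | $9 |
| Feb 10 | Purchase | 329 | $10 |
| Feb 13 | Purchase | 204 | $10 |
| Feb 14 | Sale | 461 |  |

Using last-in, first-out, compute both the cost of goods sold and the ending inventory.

COGS = $4,610; ending inventory = $4,372

Feb 14, 461 sold [LIFO — newest first]: 204 @ $10 + 257 @ $10 = $4,610
Ending inventory: 224 @ $4 + 226 @ $6 + 145 @ $5 + 75 @ $9 + 72 @ $10 = $4,372
Check: goods available $8,982 = COGS $4,610 + ending $4,372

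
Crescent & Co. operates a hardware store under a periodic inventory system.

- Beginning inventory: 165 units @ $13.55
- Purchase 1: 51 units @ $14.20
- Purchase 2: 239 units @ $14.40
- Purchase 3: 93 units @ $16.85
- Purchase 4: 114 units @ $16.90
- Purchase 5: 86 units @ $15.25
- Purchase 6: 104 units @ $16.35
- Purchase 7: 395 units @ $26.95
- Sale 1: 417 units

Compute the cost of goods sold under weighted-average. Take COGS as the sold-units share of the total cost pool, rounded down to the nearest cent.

Sale 1, sell 417: 417/1247 × $23,552.35 → $7,875.96
Ending inventory (cost pool remaining) = $15,676.39
Check: goods available $23,552.35 = COGS $7,875.96 + ending $15,676.39

COGS = $7,875.96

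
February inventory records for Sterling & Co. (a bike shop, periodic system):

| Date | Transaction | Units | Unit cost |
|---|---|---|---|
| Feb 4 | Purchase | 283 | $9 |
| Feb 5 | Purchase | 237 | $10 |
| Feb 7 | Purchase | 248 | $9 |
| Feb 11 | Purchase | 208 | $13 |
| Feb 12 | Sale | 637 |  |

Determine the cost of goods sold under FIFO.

COGS = $5,970

Feb 12, 637 sold [FIFO — oldest first]: 283 @ $9 + 237 @ $10 + 117 @ $9 = $5,970
Ending inventory: 131 @ $9 + 208 @ $13 = $3,883
Check: goods available $9,853 = COGS $5,970 + ending $3,883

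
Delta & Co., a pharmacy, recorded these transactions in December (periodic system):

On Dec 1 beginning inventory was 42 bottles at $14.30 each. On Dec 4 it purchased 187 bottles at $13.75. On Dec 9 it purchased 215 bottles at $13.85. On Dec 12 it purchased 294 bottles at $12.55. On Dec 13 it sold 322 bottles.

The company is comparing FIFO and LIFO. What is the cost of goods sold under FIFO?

COGS = $4,459.90

FIFO COGS: 42 @ $14.30 + 187 @ $13.75 + 93 @ $13.85 = $4,459.90
LIFO COGS: 294 @ $12.55 + 28 @ $13.85 = $4,077.50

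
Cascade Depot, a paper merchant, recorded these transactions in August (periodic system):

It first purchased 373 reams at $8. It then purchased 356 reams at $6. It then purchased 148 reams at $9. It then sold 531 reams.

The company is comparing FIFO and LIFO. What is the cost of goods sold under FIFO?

COGS = $3,932

FIFO COGS: 373 @ $8 + 158 @ $6 = $3,932
LIFO COGS: 148 @ $9 + 356 @ $6 + 27 @ $8 = $3,684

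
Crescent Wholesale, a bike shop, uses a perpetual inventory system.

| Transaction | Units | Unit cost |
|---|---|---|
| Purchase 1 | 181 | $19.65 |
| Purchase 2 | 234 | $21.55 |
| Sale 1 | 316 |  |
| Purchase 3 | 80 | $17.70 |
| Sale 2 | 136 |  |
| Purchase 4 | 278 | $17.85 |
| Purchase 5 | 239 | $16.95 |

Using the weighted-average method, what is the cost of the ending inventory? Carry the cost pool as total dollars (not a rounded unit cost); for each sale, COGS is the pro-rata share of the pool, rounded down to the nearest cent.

After Purchase 1: 181 on hand, pool $3,556.65 (≈ $19.6500 each)
After Purchase 2: 415 on hand, pool $8,599.35 (≈ $20.7213 each)
Sale 1, sell 316: 316/415 × $8,599.35 → $6,547.93
After Purchase 3: 179 on hand, pool $3,467.42 (≈ $19.3711 each)
Sale 2, sell 136: 136/179 × $3,467.42 → $2,634.46
After Purchase 4: 321 on hand, pool $5,795.26 (≈ $18.0538 each)
After Purchase 5: 560 on hand, pool $9,846.31 (≈ $17.5827 each)
Total COGS = $6,547.93 + $2,634.46 = $9,182.39
Ending inventory (cost pool remaining) = $9,846.31

Ending inventory = $9,846.31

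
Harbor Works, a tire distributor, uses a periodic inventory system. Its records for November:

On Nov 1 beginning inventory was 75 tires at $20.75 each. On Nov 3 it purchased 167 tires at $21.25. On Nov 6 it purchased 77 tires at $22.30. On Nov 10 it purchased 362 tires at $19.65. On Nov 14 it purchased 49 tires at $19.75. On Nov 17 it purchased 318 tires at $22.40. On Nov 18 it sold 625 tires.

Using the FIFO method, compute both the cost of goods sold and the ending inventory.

Nov 18, 625 sold [FIFO — oldest first]: 75 @ $20.75 + 167 @ $21.25 + 77 @ $22.30 + 306 @ $19.65 = $12,835.00
Ending inventory: 56 @ $19.65 + 49 @ $19.75 + 318 @ $22.40 = $9,191.35
Check: goods available $22,026.35 = COGS $12,835.00 + ending $9,191.35

COGS = $12,835.00; ending inventory = $9,191.35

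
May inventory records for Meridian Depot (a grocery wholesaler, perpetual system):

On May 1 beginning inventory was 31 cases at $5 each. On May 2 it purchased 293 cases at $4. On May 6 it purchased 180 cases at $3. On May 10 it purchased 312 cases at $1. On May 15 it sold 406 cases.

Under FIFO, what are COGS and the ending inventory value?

May 15, 406 sold [FIFO — oldest first]: 31 @ $5 + 293 @ $4 + 82 @ $3 = $1,573
Ending inventory: 98 @ $3 + 312 @ $1 = $606

COGS = $1,573; ending inventory = $606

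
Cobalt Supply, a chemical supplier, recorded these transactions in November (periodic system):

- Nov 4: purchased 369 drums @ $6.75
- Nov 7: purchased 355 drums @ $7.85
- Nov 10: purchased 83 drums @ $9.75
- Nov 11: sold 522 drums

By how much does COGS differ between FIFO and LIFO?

FIFO COGS: 369 @ $6.75 + 153 @ $7.85 = $3,691.80
LIFO COGS: 83 @ $9.75 + 355 @ $7.85 + 84 @ $6.75 = $4,163.00
Difference = |$3,691.80 − $4,163.00| = $471.20

$471.20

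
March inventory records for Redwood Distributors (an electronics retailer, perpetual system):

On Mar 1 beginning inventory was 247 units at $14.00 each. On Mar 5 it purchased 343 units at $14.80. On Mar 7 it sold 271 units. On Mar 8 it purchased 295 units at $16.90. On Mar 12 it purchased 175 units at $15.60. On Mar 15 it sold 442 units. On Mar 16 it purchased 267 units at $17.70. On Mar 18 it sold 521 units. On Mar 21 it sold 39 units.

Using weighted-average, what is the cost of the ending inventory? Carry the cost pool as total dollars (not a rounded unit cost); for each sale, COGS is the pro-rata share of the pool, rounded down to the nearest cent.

Ending inventory = $892.55

After Mar 1: 247 on hand, pool $3,458.00 (≈ $14.0000 each)
After Mar 5: 590 on hand, pool $8,534.40 (≈ $14.4651 each)
Mar 7, sell 271: 271/590 × $8,534.40 → $3,920.03
After Mar 8: 614 on hand, pool $9,599.87 (≈ $15.6350 each)
After Mar 12: 789 on hand, pool $12,329.87 (≈ $15.6272 each)
Mar 15, sell 442: 442/789 × $12,329.87 → $6,907.22
After Mar 16: 614 on hand, pool $10,148.55 (≈ $16.5286 each)
Mar 18, sell 521: 521/614 × $10,148.55 → $8,611.39
Mar 21, sell 39: 39/93 × $1,537.16 → $644.61
Total COGS = $3,920.03 + $6,907.22 + $8,611.39 + $644.61 = $20,083.25
Ending inventory (cost pool remaining) = $892.55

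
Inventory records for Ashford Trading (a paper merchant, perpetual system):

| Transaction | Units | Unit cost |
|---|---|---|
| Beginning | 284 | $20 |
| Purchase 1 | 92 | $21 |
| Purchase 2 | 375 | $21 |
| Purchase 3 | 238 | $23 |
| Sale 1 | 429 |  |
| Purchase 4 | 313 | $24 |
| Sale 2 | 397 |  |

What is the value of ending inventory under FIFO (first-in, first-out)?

Ending inventory = $11,261

Sale 1 (429) [FIFO — oldest first]: 284 @ $20 + 92 @ $21 + 53 @ $21 = $8,725
Sale 2 (397) [FIFO — oldest first]: 322 @ $21 + 75 @ $23 = $8,487
Total COGS = $8,725 + $8,487 = $17,212
Ending inventory: 163 @ $23 + 313 @ $24 = $11,261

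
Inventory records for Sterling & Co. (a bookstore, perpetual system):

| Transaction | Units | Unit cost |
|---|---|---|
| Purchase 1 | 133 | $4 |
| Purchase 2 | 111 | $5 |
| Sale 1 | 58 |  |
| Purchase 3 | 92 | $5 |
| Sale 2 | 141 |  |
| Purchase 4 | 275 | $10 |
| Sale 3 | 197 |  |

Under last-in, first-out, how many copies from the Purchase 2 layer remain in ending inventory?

4

Sale 1 (58) [LIFO — newest first]: 58 @ $5 = $290
Sale 2 (141) [LIFO — newest first]: 92 @ $5 + 49 @ $5 = $705
Sale 3 (197) [LIFO — newest first]: 197 @ $10 = $1,970
Total COGS = $290 + $705 + $1,970 = $2,965
Ending inventory: 133 @ $4 + 4 @ $5 + 78 @ $10 = $1,332
Check: goods available $4,297 = COGS $2,965 + ending $1,332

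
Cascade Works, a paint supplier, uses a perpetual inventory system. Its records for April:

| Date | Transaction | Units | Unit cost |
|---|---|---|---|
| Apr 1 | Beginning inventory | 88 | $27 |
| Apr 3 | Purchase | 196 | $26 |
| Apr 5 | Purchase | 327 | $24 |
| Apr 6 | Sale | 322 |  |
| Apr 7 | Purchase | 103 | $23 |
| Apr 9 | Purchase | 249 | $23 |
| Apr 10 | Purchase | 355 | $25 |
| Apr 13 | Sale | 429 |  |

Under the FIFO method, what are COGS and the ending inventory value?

Apr 6, 322 sold [FIFO — oldest first]: 88 @ $27 + 196 @ $26 + 38 @ $24 = $8,384
Apr 13, 429 sold [FIFO — oldest first]: 289 @ $24 + 103 @ $23 + 37 @ $23 = $10,156
Total COGS = $8,384 + $10,156 = $18,540
Ending inventory: 212 @ $23 + 355 @ $25 = $13,751

COGS = $18,540; ending inventory = $13,751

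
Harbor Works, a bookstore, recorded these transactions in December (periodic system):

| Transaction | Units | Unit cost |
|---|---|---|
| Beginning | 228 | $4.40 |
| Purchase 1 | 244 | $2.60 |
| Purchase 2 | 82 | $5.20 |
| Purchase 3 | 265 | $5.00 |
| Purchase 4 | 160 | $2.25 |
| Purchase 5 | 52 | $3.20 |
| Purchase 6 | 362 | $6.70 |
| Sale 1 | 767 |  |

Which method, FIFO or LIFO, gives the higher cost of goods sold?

FIFO COGS: 228 @ $4.40 + 244 @ $2.60 + 82 @ $5.20 + 213 @ $5.00 = $3,129.00
LIFO COGS: 362 @ $6.70 + 52 @ $3.20 + 160 @ $2.25 + 193 @ $5.00 = $3,916.80

LIFO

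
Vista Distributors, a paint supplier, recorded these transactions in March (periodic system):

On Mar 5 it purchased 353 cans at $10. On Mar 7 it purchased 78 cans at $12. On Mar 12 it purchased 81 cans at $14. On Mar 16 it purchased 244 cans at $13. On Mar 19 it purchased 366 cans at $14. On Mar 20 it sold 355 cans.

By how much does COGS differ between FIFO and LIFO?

$1,416

FIFO COGS: 353 @ $10 + 2 @ $12 = $3,554
LIFO COGS: 355 @ $14 = $4,970
Difference = |$3,554 − $4,970| = $1,416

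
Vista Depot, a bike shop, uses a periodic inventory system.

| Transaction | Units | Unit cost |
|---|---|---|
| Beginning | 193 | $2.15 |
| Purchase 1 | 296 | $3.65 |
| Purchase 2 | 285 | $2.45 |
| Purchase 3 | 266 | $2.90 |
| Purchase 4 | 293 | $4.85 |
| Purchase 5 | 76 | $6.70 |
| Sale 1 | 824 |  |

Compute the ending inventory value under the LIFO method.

Ending inventory = $1,730.55

Sale 1 (824) [LIFO — newest first]: 76 @ $6.70 + 293 @ $4.85 + 266 @ $2.90 + 189 @ $2.45 = $3,164.70
Ending inventory: 193 @ $2.15 + 296 @ $3.65 + 96 @ $2.45 = $1,730.55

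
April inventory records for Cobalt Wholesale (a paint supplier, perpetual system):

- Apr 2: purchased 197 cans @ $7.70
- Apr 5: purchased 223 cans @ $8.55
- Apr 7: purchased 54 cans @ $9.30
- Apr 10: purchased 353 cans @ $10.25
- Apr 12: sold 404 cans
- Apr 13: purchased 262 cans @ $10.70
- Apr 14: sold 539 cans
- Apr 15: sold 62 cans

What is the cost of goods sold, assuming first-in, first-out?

COGS = $9,448.60

Apr 12, 404 sold [FIFO — oldest first]: 197 @ $7.70 + 207 @ $8.55 = $3,286.75
Apr 14, 539 sold [FIFO — oldest first]: 16 @ $8.55 + 54 @ $9.30 + 353 @ $10.25 + 116 @ $10.70 = $5,498.45
Apr 15, 62 sold [FIFO — oldest first]: 62 @ $10.70 = $663.40
Total COGS = $3,286.75 + $5,498.45 + $663.40 = $9,448.60
Ending inventory: 84 @ $10.70 = $898.80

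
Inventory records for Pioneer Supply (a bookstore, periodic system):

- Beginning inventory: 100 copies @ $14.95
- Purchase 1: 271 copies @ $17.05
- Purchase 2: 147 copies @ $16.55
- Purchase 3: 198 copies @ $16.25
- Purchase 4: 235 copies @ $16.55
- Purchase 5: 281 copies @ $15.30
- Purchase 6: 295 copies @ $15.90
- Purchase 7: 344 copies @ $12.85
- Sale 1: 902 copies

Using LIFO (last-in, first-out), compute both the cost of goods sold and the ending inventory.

COGS = $13,134.80; ending inventory = $15,930.55

Sale 1 (902) [LIFO — newest first]: 344 @ $12.85 + 295 @ $15.90 + 263 @ $15.30 = $13,134.80
Ending inventory: 100 @ $14.95 + 271 @ $17.05 + 147 @ $16.55 + 198 @ $16.25 + 235 @ $16.55 + 18 @ $15.30 = $15,930.55
Check: goods available $29,065.35 = COGS $13,134.80 + ending $15,930.55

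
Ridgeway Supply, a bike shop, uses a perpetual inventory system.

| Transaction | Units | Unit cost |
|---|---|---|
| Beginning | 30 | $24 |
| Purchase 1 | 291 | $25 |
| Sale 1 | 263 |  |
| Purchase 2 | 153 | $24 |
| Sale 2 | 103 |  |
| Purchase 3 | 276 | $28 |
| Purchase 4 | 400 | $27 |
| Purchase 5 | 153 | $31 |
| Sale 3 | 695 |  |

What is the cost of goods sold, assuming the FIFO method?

Sale 1 (263) [FIFO — oldest first]: 30 @ $24 + 233 @ $25 = $6,545
Sale 2 (103) [FIFO — oldest first]: 58 @ $25 + 45 @ $24 = $2,530
Sale 3 (695) [FIFO — oldest first]: 108 @ $24 + 276 @ $28 + 311 @ $27 = $18,717
Total COGS = $6,545 + $2,530 + $18,717 = $27,792
Ending inventory: 89 @ $27 + 153 @ $31 = $7,146

COGS = $27,792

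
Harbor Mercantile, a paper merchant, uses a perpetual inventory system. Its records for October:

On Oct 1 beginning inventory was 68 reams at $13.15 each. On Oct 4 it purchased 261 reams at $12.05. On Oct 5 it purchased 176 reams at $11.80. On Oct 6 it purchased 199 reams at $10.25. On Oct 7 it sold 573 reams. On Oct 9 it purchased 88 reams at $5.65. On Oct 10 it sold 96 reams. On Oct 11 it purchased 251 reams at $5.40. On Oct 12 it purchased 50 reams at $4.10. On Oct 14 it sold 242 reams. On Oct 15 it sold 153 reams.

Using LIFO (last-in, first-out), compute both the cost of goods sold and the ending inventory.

COGS = $9,832.05; ending inventory = $381.35

Oct 7, 573 sold [LIFO — newest first]: 199 @ $10.25 + 176 @ $11.80 + 198 @ $12.05 = $6,502.45
Oct 10, 96 sold [LIFO — newest first]: 88 @ $5.65 + 8 @ $12.05 = $593.60
Oct 14, 242 sold [LIFO — newest first]: 50 @ $4.10 + 192 @ $5.40 = $1,241.80
Oct 15, 153 sold [LIFO — newest first]: 59 @ $5.40 + 55 @ $12.05 + 39 @ $13.15 = $1,494.20
Total COGS = $6,502.45 + $593.60 + $1,241.80 + $1,494.20 = $9,832.05
Ending inventory: 29 @ $13.15 = $381.35
Check: goods available $10,213.40 = COGS $9,832.05 + ending $381.35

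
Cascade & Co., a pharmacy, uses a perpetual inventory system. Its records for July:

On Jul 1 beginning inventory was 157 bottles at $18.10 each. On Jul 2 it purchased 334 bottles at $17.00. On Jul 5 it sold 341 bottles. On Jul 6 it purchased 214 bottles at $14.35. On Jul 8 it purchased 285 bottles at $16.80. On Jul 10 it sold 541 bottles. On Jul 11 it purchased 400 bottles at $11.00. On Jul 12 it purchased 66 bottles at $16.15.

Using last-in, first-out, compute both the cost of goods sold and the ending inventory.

COGS = $14,423.80; ending inventory = $7,420.70

Jul 5, 341 sold [LIFO — newest first]: 334 @ $17.00 + 7 @ $18.10 = $5,804.70
Jul 10, 541 sold [LIFO — newest first]: 285 @ $16.80 + 214 @ $14.35 + 42 @ $18.10 = $8,619.10
Total COGS = $5,804.70 + $8,619.10 = $14,423.80
Ending inventory: 108 @ $18.10 + 400 @ $11.00 + 66 @ $16.15 = $7,420.70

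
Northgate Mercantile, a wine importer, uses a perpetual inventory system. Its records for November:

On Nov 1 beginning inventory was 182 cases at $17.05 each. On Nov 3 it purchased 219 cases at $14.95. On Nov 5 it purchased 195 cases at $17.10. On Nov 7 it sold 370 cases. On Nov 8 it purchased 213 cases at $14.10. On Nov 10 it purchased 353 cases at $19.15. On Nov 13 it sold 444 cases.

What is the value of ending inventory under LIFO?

Ending inventory = $5,481.10

Nov 7, 370 sold [LIFO — newest first]: 195 @ $17.10 + 175 @ $14.95 = $5,950.75
Nov 13, 444 sold [LIFO — newest first]: 353 @ $19.15 + 91 @ $14.10 = $8,043.05
Total COGS = $5,950.75 + $8,043.05 = $13,993.80
Ending inventory: 182 @ $17.05 + 44 @ $14.95 + 122 @ $14.10 = $5,481.10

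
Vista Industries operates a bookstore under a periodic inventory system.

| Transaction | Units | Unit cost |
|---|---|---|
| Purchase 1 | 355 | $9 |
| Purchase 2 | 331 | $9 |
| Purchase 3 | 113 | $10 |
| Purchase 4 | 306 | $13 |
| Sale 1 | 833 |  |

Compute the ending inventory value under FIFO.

Ending inventory = $3,536

Sale 1 (833) [FIFO — oldest first]: 355 @ $9 + 331 @ $9 + 113 @ $10 + 34 @ $13 = $7,746
Ending inventory: 272 @ $13 = $3,536
Check: goods available $11,282 = COGS $7,746 + ending $3,536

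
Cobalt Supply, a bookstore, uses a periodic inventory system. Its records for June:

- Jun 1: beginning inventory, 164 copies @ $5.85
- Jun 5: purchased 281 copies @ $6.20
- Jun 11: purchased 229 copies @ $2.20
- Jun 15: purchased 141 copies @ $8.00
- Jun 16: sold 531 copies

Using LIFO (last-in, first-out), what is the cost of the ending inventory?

Jun 16, 531 sold [LIFO — newest first]: 141 @ $8.00 + 229 @ $2.20 + 161 @ $6.20 = $2,630.00
Ending inventory: 164 @ $5.85 + 120 @ $6.20 = $1,703.40

Ending inventory = $1,703.40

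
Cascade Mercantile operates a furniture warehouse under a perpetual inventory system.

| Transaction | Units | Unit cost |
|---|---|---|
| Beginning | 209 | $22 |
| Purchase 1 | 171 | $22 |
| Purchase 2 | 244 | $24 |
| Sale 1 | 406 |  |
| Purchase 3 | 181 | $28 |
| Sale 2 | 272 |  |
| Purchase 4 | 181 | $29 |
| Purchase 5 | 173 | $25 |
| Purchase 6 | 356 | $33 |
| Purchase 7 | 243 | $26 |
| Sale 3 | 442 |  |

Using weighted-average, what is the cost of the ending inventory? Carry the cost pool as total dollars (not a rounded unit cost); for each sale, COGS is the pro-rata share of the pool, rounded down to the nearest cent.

After Beginning: 209 on hand, pool $4,598.00 (≈ $22.0000 each)
After Purchase 1: 380 on hand, pool $8,360.00 (≈ $22.0000 each)
After Purchase 2: 624 on hand, pool $14,216.00 (≈ $22.7821 each)
Sale 1, sell 406: 406/624 × $14,216.00 → $9,249.51
After Purchase 3: 399 on hand, pool $10,034.49 (≈ $25.1491 each)
Sale 2, sell 272: 272/399 × $10,034.49 → $6,840.55
After Purchase 4: 308 on hand, pool $8,442.94 (≈ $27.4121 each)
After Purchase 5: 481 on hand, pool $12,767.94 (≈ $26.5446 each)
After Purchase 6: 837 on hand, pool $24,515.94 (≈ $29.2903 each)
After Purchase 7: 1080 on hand, pool $30,833.94 (≈ $28.5499 each)
Sale 3, sell 442: 442/1080 × $30,833.94 → $12,619.07
Total COGS = $9,249.51 + $6,840.55 + $12,619.07 = $28,709.13
Ending inventory (cost pool remaining) = $18,214.87

Ending inventory = $18,214.87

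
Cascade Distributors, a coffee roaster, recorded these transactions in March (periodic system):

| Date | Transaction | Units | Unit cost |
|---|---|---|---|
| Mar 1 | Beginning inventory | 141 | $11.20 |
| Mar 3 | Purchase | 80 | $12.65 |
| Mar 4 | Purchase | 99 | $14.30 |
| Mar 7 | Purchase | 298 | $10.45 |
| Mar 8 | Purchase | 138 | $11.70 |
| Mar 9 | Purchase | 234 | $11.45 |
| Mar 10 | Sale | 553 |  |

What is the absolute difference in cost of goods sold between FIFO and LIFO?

$256.40

FIFO COGS: 141 @ $11.20 + 80 @ $12.65 + 99 @ $14.30 + 233 @ $10.45 = $6,441.75
LIFO COGS: 234 @ $11.45 + 138 @ $11.70 + 181 @ $10.45 = $6,185.35
Difference = |$6,441.75 − $6,185.35| = $256.40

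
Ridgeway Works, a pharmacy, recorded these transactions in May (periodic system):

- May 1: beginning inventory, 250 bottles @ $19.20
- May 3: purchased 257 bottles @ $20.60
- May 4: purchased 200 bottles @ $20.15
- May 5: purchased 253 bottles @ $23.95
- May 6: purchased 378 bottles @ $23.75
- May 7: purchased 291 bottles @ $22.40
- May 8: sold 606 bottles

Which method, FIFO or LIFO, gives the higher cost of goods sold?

FIFO COGS: 250 @ $19.20 + 257 @ $20.60 + 99 @ $20.15 = $12,089.05
LIFO COGS: 291 @ $22.40 + 315 @ $23.75 = $13,999.65

LIFO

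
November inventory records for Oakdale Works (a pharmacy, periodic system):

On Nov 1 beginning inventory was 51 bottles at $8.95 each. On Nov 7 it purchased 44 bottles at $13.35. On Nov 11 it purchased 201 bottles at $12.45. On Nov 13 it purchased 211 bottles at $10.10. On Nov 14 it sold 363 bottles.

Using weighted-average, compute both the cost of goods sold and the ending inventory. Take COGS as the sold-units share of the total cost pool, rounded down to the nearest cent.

COGS = $4,064.88; ending inventory = $1,612.52

Nov 14, sell 363: 363/507 × $5,677.40 → $4,064.88
Ending inventory (cost pool remaining) = $1,612.52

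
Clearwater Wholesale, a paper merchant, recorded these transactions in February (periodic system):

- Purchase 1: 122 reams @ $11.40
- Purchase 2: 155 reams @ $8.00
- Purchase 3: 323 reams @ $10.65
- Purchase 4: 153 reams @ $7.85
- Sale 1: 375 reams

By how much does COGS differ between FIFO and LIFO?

$109.15

FIFO COGS: 122 @ $11.40 + 155 @ $8.00 + 98 @ $10.65 = $3,674.50
LIFO COGS: 153 @ $7.85 + 222 @ $10.65 = $3,565.35
Difference = |$3,674.50 − $3,565.35| = $109.15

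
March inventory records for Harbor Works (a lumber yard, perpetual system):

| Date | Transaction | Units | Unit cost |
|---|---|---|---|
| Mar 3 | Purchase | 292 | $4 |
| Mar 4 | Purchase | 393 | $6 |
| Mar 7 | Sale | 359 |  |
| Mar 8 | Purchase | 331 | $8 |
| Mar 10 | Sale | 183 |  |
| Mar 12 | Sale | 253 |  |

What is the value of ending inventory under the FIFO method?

Mar 7, 359 sold [FIFO — oldest first]: 292 @ $4 + 67 @ $6 = $1,570
Mar 10, 183 sold [FIFO — oldest first]: 183 @ $6 = $1,098
Mar 12, 253 sold [FIFO — oldest first]: 143 @ $6 + 110 @ $8 = $1,738
Total COGS = $1,570 + $1,098 + $1,738 = $4,406
Ending inventory: 221 @ $8 = $1,768

Ending inventory = $1,768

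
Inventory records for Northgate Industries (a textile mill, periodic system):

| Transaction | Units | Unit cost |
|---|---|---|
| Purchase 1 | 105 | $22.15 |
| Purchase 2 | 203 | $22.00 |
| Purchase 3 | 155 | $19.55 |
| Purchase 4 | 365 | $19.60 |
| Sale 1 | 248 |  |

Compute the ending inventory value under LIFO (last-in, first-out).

Sale 1 (248) [LIFO — newest first]: 248 @ $19.60 = $4,860.80
Ending inventory: 105 @ $22.15 + 203 @ $22.00 + 155 @ $19.55 + 117 @ $19.60 = $12,115.20

Ending inventory = $12,115.20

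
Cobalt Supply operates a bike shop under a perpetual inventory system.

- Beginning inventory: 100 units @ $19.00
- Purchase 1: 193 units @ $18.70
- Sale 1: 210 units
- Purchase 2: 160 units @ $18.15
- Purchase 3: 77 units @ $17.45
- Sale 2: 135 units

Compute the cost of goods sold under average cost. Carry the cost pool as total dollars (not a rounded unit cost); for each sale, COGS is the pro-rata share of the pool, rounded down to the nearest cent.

COGS = $6,398.85

After Beginning: 100 on hand, pool $1,900.00 (≈ $19.0000 each)
After Purchase 1: 293 on hand, pool $5,509.10 (≈ $18.8024 each)
Sale 1, sell 210: 210/293 × $5,509.10 → $3,948.50
After Purchase 2: 243 on hand, pool $4,464.60 (≈ $18.3728 each)
After Purchase 3: 320 on hand, pool $5,808.25 (≈ $18.1508 each)
Sale 2, sell 135: 135/320 × $5,808.25 → $2,450.35
Total COGS = $3,948.50 + $2,450.35 = $6,398.85
Ending inventory (cost pool remaining) = $3,357.90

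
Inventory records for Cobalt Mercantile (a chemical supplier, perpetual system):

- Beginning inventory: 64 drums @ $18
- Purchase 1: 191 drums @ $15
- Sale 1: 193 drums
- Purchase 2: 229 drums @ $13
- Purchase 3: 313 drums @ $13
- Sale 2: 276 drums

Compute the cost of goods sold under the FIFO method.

Sale 1 (193) [FIFO — oldest first]: 64 @ $18 + 129 @ $15 = $3,087
Sale 2 (276) [FIFO — oldest first]: 62 @ $15 + 214 @ $13 = $3,712
Total COGS = $3,087 + $3,712 = $6,799
Ending inventory: 15 @ $13 + 313 @ $13 = $4,264

COGS = $6,799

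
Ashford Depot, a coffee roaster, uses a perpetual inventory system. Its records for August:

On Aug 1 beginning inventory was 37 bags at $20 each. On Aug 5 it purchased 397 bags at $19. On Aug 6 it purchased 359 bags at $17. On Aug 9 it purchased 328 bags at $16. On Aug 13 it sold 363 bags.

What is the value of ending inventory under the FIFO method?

Ending inventory = $12,700

Aug 13, 363 sold [FIFO — oldest first]: 37 @ $20 + 326 @ $19 = $6,934
Ending inventory: 71 @ $19 + 359 @ $17 + 328 @ $16 = $12,700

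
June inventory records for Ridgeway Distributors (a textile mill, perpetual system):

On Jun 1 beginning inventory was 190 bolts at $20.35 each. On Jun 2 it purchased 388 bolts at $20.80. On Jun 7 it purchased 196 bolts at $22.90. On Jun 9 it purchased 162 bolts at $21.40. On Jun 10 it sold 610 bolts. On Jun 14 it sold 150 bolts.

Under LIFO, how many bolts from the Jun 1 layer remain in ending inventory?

Jun 10, 610 sold [LIFO — newest first]: 162 @ $21.40 + 196 @ $22.90 + 252 @ $20.80 = $13,196.80
Jun 14, 150 sold [LIFO — newest first]: 136 @ $20.80 + 14 @ $20.35 = $3,113.70
Total COGS = $13,196.80 + $3,113.70 = $16,310.50
Ending inventory: 176 @ $20.35 = $3,581.60

176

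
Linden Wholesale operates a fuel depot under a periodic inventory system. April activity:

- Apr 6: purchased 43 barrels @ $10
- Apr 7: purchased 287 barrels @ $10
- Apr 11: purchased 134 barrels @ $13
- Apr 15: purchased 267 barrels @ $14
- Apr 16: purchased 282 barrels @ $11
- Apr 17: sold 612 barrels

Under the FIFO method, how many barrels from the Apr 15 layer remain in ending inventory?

119

Apr 17, 612 sold [FIFO — oldest first]: 43 @ $10 + 287 @ $10 + 134 @ $13 + 148 @ $14 = $7,114
Ending inventory: 119 @ $14 + 282 @ $11 = $4,768
Check: goods available $11,882 = COGS $7,114 + ending $4,768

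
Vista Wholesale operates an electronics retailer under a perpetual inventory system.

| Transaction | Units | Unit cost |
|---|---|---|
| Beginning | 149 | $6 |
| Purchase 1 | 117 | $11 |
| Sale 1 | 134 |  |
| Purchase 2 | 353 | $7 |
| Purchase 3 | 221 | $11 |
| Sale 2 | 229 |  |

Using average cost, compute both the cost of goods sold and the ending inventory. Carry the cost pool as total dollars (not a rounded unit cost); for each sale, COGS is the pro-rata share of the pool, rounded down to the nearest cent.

COGS = $3,039.77; ending inventory = $4,043.23

After Beginning: 149 on hand, pool $894.00 (≈ $6.0000 each)
After Purchase 1: 266 on hand, pool $2,181.00 (≈ $8.1992 each)
Sale 1, sell 134: 134/266 × $2,181.00 → $1,098.69
After Purchase 2: 485 on hand, pool $3,553.31 (≈ $7.3264 each)
After Purchase 3: 706 on hand, pool $5,984.31 (≈ $8.4764 each)
Sale 2, sell 229: 229/706 × $5,984.31 → $1,941.08
Total COGS = $1,098.69 + $1,941.08 = $3,039.77
Ending inventory (cost pool remaining) = $4,043.23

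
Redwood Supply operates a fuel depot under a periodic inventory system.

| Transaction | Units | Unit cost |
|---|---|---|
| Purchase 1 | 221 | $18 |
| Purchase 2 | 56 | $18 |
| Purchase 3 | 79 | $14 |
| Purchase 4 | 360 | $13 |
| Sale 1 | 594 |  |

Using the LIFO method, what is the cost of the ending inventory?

Ending inventory = $2,196

Sale 1 (594) [LIFO — newest first]: 360 @ $13 + 79 @ $14 + 56 @ $18 + 99 @ $18 = $8,576
Ending inventory: 122 @ $18 = $2,196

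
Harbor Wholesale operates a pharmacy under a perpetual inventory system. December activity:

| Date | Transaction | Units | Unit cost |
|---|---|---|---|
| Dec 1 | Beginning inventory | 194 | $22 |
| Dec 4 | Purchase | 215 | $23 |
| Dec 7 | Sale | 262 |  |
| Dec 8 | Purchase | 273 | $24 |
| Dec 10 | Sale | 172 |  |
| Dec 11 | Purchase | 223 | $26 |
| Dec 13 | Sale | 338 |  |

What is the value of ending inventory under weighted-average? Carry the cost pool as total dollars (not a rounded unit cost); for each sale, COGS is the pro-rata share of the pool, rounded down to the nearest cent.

After Dec 1: 194 on hand, pool $4,268.00 (≈ $22.0000 each)
After Dec 4: 409 on hand, pool $9,213.00 (≈ $22.5257 each)
Dec 7, sell 262: 262/409 × $9,213.00 → $5,901.72
After Dec 8: 420 on hand, pool $9,863.28 (≈ $23.4840 each)
Dec 10, sell 172: 172/420 × $9,863.28 → $4,039.24
After Dec 11: 471 on hand, pool $11,622.04 (≈ $24.6752 each)
Dec 13, sell 338: 338/471 × $11,622.04 → $8,340.23
Total COGS = $5,901.72 + $4,039.24 + $8,340.23 = $18,281.19
Ending inventory (cost pool remaining) = $3,281.81

Ending inventory = $3,281.81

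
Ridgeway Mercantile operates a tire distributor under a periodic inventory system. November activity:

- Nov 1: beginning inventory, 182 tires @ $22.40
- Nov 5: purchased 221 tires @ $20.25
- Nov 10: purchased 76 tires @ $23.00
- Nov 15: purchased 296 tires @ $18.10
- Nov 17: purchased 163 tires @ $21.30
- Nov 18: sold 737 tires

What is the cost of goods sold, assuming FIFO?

Nov 18, 737 sold [FIFO — oldest first]: 182 @ $22.40 + 221 @ $20.25 + 76 @ $23.00 + 258 @ $18.10 = $14,969.85
Ending inventory: 38 @ $18.10 + 163 @ $21.30 = $4,159.70

COGS = $14,969.85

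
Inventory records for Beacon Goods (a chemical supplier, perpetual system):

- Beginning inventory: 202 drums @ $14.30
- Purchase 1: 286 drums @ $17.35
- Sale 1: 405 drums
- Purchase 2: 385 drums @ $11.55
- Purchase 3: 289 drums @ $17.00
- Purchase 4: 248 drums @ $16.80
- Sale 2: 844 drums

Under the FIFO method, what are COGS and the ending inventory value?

Sale 1 (405) [FIFO — oldest first]: 202 @ $14.30 + 203 @ $17.35 = $6,410.65
Sale 2 (844) [FIFO — oldest first]: 83 @ $17.35 + 385 @ $11.55 + 289 @ $17.00 + 87 @ $16.80 = $12,261.40
Total COGS = $6,410.65 + $12,261.40 = $18,672.05
Ending inventory: 161 @ $16.80 = $2,704.80

COGS = $18,672.05; ending inventory = $2,704.80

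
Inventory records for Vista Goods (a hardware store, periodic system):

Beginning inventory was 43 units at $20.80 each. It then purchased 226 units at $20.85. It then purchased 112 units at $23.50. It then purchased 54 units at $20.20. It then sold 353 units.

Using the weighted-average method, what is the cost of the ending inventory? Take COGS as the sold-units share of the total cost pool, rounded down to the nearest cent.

Sale 1, sell 353: 353/435 × $9,329.30 → $7,570.67
Ending inventory (cost pool remaining) = $1,758.63

Ending inventory = $1,758.63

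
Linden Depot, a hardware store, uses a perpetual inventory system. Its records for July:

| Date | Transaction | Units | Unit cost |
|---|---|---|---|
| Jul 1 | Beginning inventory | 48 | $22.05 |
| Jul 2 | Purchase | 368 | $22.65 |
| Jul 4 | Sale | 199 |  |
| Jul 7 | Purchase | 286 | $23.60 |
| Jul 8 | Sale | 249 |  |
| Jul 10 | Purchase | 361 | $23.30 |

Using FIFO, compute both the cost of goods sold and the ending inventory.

COGS = $10,148.80; ending inventory = $14,405.70

Jul 4, 199 sold [FIFO — oldest first]: 48 @ $22.05 + 151 @ $22.65 = $4,478.55
Jul 8, 249 sold [FIFO — oldest first]: 217 @ $22.65 + 32 @ $23.60 = $5,670.25
Total COGS = $4,478.55 + $5,670.25 = $10,148.80
Ending inventory: 254 @ $23.60 + 361 @ $23.30 = $14,405.70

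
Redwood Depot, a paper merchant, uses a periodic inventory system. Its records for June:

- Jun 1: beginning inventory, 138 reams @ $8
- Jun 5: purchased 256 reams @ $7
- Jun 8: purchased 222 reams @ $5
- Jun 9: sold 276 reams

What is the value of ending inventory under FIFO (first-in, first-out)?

Jun 9, 276 sold [FIFO — oldest first]: 138 @ $8 + 138 @ $7 = $2,070
Ending inventory: 118 @ $7 + 222 @ $5 = $1,936

Ending inventory = $1,936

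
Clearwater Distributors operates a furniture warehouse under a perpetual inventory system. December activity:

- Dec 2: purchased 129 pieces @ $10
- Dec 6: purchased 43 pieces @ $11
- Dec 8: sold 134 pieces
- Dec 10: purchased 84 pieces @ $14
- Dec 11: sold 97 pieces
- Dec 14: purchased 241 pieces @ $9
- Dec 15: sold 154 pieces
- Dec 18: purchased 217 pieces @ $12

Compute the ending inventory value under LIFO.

Ending inventory = $3,637

Dec 8, 134 sold [LIFO — newest first]: 43 @ $11 + 91 @ $10 = $1,383
Dec 11, 97 sold [LIFO — newest first]: 84 @ $14 + 13 @ $10 = $1,306
Dec 15, 154 sold [LIFO — newest first]: 154 @ $9 = $1,386
Total COGS = $1,383 + $1,306 + $1,386 = $4,075
Ending inventory: 25 @ $10 + 87 @ $9 + 217 @ $12 = $3,637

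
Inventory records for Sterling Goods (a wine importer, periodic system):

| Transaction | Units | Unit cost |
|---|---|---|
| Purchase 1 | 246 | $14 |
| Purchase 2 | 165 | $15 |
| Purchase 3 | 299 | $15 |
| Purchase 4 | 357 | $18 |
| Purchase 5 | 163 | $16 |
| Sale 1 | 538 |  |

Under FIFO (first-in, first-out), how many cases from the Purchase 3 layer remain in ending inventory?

Sale 1 (538) [FIFO — oldest first]: 246 @ $14 + 165 @ $15 + 127 @ $15 = $7,824
Ending inventory: 172 @ $15 + 357 @ $18 + 163 @ $16 = $11,614

172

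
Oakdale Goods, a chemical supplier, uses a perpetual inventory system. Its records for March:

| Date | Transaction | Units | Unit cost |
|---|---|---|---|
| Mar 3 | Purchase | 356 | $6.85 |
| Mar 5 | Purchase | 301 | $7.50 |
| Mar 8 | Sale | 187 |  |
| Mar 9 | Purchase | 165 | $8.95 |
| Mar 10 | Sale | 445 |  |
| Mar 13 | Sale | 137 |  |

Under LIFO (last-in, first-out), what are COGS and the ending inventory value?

Mar 8, 187 sold [LIFO — newest first]: 187 @ $7.50 = $1,402.50
Mar 10, 445 sold [LIFO — newest first]: 165 @ $8.95 + 114 @ $7.50 + 166 @ $6.85 = $3,468.85
Mar 13, 137 sold [LIFO — newest first]: 137 @ $6.85 = $938.45
Total COGS = $1,402.50 + $3,468.85 + $938.45 = $5,809.80
Ending inventory: 53 @ $6.85 = $363.05
Check: goods available $6,172.85 = COGS $5,809.80 + ending $363.05

COGS = $5,809.80; ending inventory = $363.05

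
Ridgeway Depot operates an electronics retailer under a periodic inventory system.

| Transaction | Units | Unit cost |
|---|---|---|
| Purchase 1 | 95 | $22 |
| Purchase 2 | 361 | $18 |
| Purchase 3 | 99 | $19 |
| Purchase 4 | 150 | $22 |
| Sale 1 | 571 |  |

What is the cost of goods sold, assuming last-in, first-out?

COGS = $10,977

Sale 1 (571) [LIFO — newest first]: 150 @ $22 + 99 @ $19 + 322 @ $18 = $10,977
Ending inventory: 95 @ $22 + 39 @ $18 = $2,792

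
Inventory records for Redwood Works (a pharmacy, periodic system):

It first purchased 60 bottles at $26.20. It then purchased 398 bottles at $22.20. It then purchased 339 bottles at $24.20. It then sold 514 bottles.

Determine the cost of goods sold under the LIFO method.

COGS = $12,088.80

Sale 1 (514) [LIFO — newest first]: 339 @ $24.20 + 175 @ $22.20 = $12,088.80
Ending inventory: 60 @ $26.20 + 223 @ $22.20 = $6,522.60
Check: goods available $18,611.40 = COGS $12,088.80 + ending $6,522.60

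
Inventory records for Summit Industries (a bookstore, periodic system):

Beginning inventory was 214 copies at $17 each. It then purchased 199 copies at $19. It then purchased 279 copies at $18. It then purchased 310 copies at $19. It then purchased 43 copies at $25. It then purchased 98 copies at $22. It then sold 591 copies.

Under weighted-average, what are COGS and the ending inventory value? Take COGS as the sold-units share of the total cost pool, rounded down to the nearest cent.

Sale 1, sell 591: 591/1143 × $21,562.00 → $11,148.85
Ending inventory (cost pool remaining) = $10,413.15
Check: goods available $21,562.00 = COGS $11,148.85 + ending $10,413.15

COGS = $11,148.85; ending inventory = $10,413.15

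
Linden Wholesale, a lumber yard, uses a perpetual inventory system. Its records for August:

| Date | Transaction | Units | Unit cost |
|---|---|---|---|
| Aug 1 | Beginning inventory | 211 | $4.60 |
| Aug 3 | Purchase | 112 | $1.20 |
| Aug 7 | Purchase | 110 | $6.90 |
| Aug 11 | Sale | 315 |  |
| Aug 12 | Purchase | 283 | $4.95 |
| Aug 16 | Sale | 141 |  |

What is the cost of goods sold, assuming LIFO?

COGS = $2,019.15

Aug 11, 315 sold [LIFO — newest first]: 110 @ $6.90 + 112 @ $1.20 + 93 @ $4.60 = $1,321.20
Aug 16, 141 sold [LIFO — newest first]: 141 @ $4.95 = $697.95
Total COGS = $1,321.20 + $697.95 = $2,019.15
Ending inventory: 118 @ $4.60 + 142 @ $4.95 = $1,245.70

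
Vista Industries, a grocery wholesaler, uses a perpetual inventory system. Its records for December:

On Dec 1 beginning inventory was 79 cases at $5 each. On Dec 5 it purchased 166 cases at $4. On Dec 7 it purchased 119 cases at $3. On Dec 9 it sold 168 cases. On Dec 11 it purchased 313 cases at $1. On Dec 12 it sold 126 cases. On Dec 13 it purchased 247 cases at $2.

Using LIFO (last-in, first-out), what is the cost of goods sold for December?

Dec 9, 168 sold [LIFO — newest first]: 119 @ $3 + 49 @ $4 = $553
Dec 12, 126 sold [LIFO — newest first]: 126 @ $1 = $126
Total COGS = $553 + $126 = $679
Ending inventory: 79 @ $5 + 117 @ $4 + 187 @ $1 + 247 @ $2 = $1,544
Check: goods available $2,223 = COGS $679 + ending $1,544

COGS = $679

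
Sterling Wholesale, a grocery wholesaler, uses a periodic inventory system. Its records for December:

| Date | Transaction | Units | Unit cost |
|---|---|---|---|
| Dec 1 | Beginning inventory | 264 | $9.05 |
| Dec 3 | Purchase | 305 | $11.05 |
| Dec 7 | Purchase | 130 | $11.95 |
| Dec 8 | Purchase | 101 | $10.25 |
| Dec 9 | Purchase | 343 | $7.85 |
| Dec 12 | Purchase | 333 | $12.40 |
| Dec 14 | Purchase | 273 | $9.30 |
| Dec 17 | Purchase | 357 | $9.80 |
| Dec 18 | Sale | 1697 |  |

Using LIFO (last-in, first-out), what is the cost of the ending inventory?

Dec 18, 1697 sold [LIFO — newest first]: 357 @ $9.80 + 273 @ $9.30 + 333 @ $12.40 + 343 @ $7.85 + 101 @ $10.25 + 130 @ $11.95 + 160 @ $11.05 = $17,216.00
Ending inventory: 264 @ $9.05 + 145 @ $11.05 = $3,991.45

Ending inventory = $3,991.45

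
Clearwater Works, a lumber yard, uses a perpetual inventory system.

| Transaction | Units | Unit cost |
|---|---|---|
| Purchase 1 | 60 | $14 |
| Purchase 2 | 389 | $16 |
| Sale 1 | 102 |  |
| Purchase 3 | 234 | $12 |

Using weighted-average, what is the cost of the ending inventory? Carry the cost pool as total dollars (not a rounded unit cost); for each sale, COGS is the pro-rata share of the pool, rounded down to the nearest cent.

Ending inventory = $8,267.27

After Purchase 1: 60 on hand, pool $840.00 (≈ $14.0000 each)
After Purchase 2: 449 on hand, pool $7,064.00 (≈ $15.7327 each)
Sale 1, sell 102: 102/449 × $7,064.00 → $1,604.73
After Purchase 3: 581 on hand, pool $8,267.27 (≈ $14.2294 each)
Ending inventory (cost pool remaining) = $8,267.27
Check: goods available $9,872.00 = COGS $1,604.73 + ending $8,267.27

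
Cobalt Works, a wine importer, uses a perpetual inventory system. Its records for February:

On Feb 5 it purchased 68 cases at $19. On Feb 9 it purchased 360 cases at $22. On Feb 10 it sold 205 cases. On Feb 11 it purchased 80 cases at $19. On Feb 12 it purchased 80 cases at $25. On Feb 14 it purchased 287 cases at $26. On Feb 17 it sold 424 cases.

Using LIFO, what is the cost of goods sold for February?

COGS = $15,055

Feb 10, 205 sold [LIFO — newest first]: 205 @ $22 = $4,510
Feb 17, 424 sold [LIFO — newest first]: 287 @ $26 + 80 @ $25 + 57 @ $19 = $10,545
Total COGS = $4,510 + $10,545 = $15,055
Ending inventory: 68 @ $19 + 155 @ $22 + 23 @ $19 = $5,139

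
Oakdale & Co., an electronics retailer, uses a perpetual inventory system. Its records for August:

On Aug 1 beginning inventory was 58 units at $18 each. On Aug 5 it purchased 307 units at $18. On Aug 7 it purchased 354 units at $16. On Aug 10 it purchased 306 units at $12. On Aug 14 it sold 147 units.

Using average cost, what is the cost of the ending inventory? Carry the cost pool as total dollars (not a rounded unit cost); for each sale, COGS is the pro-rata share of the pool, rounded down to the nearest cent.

Ending inventory = $13,624.85

After Aug 1: 58 on hand, pool $1,044.00 (≈ $18.0000 each)
After Aug 5: 365 on hand, pool $6,570.00 (≈ $18.0000 each)
After Aug 7: 719 on hand, pool $12,234.00 (≈ $17.0153 each)
After Aug 10: 1025 on hand, pool $15,906.00 (≈ $15.5180 each)
Aug 14, sell 147: 147/1025 × $15,906.00 → $2,281.15
Ending inventory (cost pool remaining) = $13,624.85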